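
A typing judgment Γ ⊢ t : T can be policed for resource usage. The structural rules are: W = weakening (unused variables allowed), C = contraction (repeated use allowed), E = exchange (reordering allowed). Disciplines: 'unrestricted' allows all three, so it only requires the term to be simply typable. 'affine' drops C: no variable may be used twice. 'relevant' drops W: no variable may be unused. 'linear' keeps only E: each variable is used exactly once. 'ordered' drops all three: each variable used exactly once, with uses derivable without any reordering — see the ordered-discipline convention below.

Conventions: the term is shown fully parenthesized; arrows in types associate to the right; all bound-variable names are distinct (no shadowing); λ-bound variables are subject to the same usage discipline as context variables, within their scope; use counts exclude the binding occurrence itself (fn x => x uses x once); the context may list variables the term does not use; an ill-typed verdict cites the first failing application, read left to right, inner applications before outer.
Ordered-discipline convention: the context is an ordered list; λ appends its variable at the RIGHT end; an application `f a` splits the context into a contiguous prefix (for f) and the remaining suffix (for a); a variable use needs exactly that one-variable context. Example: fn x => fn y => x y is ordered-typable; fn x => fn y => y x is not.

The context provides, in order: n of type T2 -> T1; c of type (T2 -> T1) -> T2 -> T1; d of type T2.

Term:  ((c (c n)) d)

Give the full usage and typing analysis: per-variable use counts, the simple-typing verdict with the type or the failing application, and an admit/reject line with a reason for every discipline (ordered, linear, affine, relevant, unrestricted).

variable uses: n: 1×, c: 2×, d: 1×
use order (left to right): c, c, n, d
typing: well-typed — term : T1
ordered: ✗ — needs contraction — c ×2
linear: ✗ — needs contraction — c ×2
affine: ✗ — needs contraction — c ×2
relevant: ✓ — at least one use each (n, c, d)
unrestricted: ✓ — type-checks (T1) and nothing is barred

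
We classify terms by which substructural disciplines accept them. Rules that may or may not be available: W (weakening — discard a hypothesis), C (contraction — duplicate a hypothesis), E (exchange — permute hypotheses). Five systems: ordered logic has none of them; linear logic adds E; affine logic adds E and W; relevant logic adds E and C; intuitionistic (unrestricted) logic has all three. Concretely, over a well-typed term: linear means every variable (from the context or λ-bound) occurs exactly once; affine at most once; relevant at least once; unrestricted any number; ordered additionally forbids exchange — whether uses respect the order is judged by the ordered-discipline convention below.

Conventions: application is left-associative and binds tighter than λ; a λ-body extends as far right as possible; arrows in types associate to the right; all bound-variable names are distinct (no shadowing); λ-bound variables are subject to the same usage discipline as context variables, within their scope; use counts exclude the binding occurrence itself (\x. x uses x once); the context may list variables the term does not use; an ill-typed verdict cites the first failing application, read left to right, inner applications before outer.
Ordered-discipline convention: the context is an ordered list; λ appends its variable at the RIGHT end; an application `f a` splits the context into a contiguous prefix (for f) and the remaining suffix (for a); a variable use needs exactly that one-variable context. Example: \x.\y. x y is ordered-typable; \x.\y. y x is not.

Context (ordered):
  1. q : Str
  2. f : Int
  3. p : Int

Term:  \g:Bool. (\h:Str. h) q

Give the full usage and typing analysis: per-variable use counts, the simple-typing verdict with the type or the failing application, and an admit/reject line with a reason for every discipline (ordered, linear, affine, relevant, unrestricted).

variable uses: q=1, f=0, p=0, g (bound)=0, h (bound)=1
order of uses: h, q
typing: well-typed — term : Bool -> Str
ordered ✗ (f, p, g never used (weakening))
linear ✗ (f, p, g never used (weakening))
affine ✓ (at most one use each (q, f, p, g, h))
relevant ✗ (f, p, g never used (weakening))
unrestricted ✓ (simply typable at Bool -> Str; W, C, E all held)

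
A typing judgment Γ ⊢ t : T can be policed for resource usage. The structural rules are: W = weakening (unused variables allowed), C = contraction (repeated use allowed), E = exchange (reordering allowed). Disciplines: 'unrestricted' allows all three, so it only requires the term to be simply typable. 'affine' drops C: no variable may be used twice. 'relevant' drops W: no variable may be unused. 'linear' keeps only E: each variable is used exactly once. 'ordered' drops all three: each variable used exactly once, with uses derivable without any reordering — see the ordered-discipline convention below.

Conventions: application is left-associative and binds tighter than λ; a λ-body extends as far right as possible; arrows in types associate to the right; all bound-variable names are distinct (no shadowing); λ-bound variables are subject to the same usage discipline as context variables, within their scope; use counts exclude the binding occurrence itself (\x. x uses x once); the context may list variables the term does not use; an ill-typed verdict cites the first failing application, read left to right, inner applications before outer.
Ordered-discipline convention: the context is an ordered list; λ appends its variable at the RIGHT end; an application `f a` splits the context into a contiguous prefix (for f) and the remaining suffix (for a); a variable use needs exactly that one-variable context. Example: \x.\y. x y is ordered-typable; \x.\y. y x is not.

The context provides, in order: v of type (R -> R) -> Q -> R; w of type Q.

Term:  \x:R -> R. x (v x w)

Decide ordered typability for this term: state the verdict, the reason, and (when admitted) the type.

no — repeated use of x ×2
counts: v=1; w=1; x [bound]=2
use order (left to right): x, v, x, w
typing: well-typed — term : (R -> R) -> R
per-discipline verdicts: ordered ✗, linear ✗, affine ✗, relevant ✓, unrestricted ✓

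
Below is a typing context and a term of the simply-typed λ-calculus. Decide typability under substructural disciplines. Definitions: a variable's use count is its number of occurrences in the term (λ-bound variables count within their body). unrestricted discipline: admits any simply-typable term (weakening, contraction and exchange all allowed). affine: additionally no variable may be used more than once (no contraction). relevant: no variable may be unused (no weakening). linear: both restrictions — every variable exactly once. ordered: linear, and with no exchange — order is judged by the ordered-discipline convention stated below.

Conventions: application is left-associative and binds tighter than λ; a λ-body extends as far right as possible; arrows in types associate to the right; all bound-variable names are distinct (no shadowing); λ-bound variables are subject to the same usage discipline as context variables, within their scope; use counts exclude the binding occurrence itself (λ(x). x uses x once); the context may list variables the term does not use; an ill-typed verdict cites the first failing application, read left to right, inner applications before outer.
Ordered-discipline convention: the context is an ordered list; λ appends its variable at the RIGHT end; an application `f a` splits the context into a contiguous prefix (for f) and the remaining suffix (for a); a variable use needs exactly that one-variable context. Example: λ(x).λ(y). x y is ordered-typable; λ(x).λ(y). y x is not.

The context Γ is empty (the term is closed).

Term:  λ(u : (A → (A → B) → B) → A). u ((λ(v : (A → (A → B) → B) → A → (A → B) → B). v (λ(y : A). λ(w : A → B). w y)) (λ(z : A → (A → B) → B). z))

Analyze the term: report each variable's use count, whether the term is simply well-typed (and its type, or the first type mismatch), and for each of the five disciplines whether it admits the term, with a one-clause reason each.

variable uses: u (λ-bound) ×1, v (λ-bound) ×1, y (λ-bound) ×1, w (λ-bound) ×1, z (λ-bound) ×1
left-to-right use order: u, v, w, y, z
typing: well-typed at ((A → (A → B) → B) → A) → A
ordered: ✗ — no contiguous prefix/suffix split fits u, v, w, y, z
linear: ✓ — single use per variable (u, v, y, w, z)
affine: ✓ — at most one use each (u, v, y, w, z)
relevant: ✓ — at least one use each (u, v, y, w, z)
unrestricted: ✓ — typability at ((A → (A → B) → B) → A) → A is all that's needed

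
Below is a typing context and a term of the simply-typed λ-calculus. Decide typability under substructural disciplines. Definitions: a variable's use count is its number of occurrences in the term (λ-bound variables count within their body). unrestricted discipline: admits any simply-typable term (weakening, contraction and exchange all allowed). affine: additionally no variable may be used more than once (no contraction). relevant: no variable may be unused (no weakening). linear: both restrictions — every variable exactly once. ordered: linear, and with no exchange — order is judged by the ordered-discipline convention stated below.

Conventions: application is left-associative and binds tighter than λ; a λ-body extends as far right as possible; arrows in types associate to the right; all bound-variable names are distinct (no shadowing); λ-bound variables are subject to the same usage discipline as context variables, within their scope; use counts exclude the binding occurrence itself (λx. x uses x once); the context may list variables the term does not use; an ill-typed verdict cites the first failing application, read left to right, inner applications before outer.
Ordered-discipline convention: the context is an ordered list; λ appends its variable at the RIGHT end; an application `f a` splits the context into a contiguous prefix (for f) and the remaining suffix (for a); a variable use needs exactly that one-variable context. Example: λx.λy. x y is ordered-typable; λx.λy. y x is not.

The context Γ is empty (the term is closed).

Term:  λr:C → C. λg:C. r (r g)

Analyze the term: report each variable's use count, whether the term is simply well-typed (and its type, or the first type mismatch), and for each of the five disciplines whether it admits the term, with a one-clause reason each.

counts: r [bound]=2, g [bound]=1
uses in reading order: r, r, g
typing: well-typed at (C → C) → C → C
ordered: ✗ — repeated use of r ×2
linear: ✗ — repeated use of r ×2
affine: ✗ — repeated use of r ×2
relevant: ✓ — none of r, g goes unused
unrestricted: ✓ — typability at (C → C) → C → C is all that's needed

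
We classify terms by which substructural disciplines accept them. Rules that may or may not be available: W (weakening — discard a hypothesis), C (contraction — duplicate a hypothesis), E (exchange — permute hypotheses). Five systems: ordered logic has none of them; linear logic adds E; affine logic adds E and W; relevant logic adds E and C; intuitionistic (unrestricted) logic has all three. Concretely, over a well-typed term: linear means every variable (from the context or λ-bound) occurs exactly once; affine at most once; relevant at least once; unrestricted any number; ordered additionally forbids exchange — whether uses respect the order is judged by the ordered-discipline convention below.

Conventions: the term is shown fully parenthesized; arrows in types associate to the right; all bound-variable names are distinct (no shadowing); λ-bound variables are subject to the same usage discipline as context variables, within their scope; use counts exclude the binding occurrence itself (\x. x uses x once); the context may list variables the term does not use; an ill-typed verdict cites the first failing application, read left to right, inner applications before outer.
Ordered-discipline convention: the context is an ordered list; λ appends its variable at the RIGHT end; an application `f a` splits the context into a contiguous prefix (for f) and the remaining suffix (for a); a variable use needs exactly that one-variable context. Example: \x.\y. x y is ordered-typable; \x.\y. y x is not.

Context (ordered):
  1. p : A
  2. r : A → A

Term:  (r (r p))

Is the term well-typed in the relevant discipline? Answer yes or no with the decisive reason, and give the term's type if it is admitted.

yes — every one of p, r appears; term : A
counts: p=1, r=2
order of uses: r, r, p
typing: well-typed at A
summary: ordered ✗, linear ✗, affine ✗, relevant ✓, unrestricted ✓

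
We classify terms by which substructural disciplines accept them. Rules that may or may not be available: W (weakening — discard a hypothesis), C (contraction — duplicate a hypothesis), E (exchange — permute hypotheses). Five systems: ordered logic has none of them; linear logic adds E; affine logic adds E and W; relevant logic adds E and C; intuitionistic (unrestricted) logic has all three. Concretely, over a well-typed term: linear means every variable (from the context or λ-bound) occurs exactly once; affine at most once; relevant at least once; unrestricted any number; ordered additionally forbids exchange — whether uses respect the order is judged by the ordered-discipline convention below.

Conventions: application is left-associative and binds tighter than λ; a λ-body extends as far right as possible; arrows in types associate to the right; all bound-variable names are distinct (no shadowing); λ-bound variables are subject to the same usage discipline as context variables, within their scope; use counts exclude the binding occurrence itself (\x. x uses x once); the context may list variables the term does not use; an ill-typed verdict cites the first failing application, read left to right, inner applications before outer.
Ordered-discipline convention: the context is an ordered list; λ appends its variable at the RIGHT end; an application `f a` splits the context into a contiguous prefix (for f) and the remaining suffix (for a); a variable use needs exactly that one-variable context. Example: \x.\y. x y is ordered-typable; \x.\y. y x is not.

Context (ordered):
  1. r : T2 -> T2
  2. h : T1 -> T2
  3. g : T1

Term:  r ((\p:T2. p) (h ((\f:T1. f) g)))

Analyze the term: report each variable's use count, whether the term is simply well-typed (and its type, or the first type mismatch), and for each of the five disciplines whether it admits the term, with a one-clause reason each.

counts: r: 1; h: 1; g: 1; p [bound]: 1; f [bound]: 1
use order (left to right): r, p, h, f, g
typing: well-typed — term : T2
ordered: ✓, one use each (r, h, g, p, f); ordered split holds
linear: ✓, single use per variable (r, h, g, p, f)
affine: ✓, none of r, h, g, p, f used more than once
relevant: ✓, every one of r, h, g, p, f appears
unrestricted: ✓, typability at T2 is all that's needed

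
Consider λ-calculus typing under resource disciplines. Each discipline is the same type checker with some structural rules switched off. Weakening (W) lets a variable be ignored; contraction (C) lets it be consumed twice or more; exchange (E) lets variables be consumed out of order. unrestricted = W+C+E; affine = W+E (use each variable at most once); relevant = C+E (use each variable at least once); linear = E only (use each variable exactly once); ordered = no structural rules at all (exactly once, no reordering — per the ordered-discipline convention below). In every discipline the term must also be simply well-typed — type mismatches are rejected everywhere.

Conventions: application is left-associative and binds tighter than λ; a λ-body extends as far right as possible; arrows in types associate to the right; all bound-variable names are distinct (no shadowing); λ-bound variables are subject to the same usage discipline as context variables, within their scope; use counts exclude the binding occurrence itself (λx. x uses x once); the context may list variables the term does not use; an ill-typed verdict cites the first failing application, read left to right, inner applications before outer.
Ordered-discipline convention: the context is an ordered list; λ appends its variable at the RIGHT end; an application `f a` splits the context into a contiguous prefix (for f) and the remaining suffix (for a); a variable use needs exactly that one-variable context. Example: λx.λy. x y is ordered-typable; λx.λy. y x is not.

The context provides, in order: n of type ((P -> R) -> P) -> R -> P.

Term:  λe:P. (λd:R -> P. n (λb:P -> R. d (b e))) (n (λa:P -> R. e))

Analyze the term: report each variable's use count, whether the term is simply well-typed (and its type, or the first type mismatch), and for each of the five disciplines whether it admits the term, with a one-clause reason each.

counts: n: 2×; e (λ-bound): 2×; d (λ-bound): 1×; b (λ-bound): 1×; a (λ-bound): 0×
left-to-right use order: n, d, b, e, n, e
typing: well-typed — term : P -> R -> P
ordered ✗ (uses contraction: n ×2, e ×2; unused: a — weakening required)
linear ✗ (uses contraction: n ×2, e ×2; unused: a — weakening required)
affine ✗ (uses contraction: n ×2, e ×2)
relevant ✗ (unused: a — weakening required)
unrestricted ✓ (typability at P -> R -> P is all that's needed)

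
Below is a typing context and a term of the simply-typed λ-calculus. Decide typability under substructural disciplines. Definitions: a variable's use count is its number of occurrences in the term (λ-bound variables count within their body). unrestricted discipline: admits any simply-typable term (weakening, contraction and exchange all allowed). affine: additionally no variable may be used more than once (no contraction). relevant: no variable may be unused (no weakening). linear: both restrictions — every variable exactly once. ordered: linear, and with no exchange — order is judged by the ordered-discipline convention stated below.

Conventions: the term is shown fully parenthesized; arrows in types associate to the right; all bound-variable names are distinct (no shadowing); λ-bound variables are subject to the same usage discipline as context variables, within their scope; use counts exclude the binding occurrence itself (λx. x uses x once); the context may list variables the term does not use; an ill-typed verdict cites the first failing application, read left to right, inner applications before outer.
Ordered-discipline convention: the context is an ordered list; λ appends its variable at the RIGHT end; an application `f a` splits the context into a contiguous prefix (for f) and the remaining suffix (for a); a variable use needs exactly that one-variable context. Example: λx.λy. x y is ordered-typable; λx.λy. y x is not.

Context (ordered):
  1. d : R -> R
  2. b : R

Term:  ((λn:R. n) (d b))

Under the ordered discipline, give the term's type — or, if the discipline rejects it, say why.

term : R
counts: d ×1; b ×1; n (λ-bound) ×1
use order (left to right): n, d, b
typing: the term checks, with type R
across the five disciplines: ordered ✓ · linear ✓ · affine ✓ · relevant ✓ · unrestricted ✓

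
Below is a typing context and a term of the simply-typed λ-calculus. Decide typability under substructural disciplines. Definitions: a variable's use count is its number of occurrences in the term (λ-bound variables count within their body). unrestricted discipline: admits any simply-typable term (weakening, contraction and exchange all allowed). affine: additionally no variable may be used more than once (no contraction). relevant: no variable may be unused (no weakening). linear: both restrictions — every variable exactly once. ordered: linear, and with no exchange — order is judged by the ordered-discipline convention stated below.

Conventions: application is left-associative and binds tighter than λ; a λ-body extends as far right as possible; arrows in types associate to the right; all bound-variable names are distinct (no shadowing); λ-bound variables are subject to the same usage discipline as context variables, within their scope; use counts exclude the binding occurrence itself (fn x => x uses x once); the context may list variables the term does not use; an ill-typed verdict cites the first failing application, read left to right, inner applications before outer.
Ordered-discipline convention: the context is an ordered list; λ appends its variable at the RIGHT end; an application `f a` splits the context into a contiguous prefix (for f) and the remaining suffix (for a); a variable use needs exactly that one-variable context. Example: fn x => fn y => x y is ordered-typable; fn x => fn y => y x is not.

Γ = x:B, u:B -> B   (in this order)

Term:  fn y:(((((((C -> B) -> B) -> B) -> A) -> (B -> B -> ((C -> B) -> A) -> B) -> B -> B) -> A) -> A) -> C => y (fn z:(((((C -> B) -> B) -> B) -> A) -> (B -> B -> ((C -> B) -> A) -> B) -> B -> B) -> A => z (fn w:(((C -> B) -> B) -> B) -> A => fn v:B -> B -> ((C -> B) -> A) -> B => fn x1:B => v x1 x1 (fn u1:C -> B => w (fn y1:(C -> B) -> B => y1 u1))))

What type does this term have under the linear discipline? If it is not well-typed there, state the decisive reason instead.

not well-typed under linear — x1 ×2 used more than once (contraction); needs weakening: x, u unused
usage: x: 0×; u: 0×; y (bound): 1×; z (bound): 1×; w (bound): 1×; v (bound): 1×; x1 (bound): 2×; u1 (bound): 1×; y1 (bound): 1×
uses in reading order: y, z, v, x1, x1, w, y1, u1
typing: well-typed — term : ((((((((C -> B) -> B) -> B) -> A) -> (B -> B -> ((C -> B) -> A) -> B) -> B -> B) -> A) -> A) -> C) -> C
all disciplines: ordered ✗ | linear ✗ | affine ✗ | relevant ✗ | unrestricted ✓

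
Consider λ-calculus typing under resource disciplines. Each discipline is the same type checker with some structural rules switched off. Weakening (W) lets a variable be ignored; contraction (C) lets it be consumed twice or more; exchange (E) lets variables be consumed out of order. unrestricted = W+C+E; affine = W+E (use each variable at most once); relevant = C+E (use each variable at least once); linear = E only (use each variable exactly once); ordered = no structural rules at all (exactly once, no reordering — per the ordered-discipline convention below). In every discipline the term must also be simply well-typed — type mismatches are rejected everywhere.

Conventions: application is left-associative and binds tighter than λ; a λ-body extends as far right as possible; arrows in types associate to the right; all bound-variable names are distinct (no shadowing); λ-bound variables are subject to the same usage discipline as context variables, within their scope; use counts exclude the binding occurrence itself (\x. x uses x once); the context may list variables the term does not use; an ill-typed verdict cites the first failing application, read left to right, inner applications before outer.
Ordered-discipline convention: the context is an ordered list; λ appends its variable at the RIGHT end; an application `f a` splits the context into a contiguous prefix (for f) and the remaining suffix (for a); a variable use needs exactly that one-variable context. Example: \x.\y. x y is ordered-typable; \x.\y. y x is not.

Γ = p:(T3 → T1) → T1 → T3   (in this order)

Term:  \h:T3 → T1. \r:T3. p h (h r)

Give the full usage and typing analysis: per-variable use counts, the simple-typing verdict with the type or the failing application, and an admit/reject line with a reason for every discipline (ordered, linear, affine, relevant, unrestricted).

use counts: p=1; h [bound]=2; r [bound]=1
left-to-right use order: p, h, h, r
typing: well-typed at (T3 → T1) → T3 → T3
ordered: ✗, uses contraction: h ×2
linear: ✗, uses contraction: h ×2
affine: ✗, uses contraction: h ×2
relevant: ✓, p, h, r: all used, weakening unneeded
unrestricted: ✓, simply typable at (T3 → T1) → T3 → T3; W, C, E all held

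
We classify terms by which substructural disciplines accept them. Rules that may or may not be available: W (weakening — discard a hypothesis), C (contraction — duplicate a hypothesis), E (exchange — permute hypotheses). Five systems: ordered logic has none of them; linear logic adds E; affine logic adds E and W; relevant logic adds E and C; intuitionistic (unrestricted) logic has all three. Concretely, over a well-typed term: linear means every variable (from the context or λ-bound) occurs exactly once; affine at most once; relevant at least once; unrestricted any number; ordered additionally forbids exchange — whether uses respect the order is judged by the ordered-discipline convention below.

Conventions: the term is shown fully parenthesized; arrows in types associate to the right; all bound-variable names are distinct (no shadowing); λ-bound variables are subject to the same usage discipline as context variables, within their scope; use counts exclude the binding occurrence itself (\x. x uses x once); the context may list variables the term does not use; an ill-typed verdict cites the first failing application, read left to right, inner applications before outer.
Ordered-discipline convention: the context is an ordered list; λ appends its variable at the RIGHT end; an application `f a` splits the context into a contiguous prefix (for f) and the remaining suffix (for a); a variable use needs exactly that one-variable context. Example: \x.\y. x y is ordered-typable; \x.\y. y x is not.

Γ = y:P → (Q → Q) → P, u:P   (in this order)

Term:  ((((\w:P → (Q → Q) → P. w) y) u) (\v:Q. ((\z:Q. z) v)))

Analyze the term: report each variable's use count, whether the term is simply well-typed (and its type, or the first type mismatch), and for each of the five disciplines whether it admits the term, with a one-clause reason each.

counts: y ×1; u ×1; w (λ-bound) ×1; v (λ-bound) ×1; z (λ-bound) ×1
left-to-right use order: w, y, u, z, v
typing: ✓ — P
ordered ✓ (y, u, w, v, z: once each, no exchange needed)
linear ✓ (exactly-once usage across y, u, w, v, z)
affine ✓ (none of y, u, w, v, z used more than once)
relevant ✓ (y, u, w, v, z: all used, weakening unneeded)
unrestricted ✓ (simply typable at P; W, C, E all held)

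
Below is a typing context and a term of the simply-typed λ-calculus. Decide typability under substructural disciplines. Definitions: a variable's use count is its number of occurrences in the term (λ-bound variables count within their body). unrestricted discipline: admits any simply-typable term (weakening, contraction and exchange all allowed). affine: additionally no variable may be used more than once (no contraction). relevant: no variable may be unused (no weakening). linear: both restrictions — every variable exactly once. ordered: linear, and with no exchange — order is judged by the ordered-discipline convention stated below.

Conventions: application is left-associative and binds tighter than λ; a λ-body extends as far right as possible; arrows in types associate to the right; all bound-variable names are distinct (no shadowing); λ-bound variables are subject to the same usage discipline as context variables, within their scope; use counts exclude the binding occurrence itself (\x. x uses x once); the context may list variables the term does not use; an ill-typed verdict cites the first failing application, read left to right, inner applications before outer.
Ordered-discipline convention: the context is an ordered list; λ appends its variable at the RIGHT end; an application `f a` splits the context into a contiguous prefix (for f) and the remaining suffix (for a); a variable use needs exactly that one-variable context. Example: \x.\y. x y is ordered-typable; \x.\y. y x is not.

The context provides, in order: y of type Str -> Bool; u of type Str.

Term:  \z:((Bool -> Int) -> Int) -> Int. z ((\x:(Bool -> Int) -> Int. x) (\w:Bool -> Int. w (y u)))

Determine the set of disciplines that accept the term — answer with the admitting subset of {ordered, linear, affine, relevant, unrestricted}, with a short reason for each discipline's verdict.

accepted by: linear, affine, relevant, unrestricted
usage: y=1, u=1, z (λ-bound)=1, x (λ-bound)=1, w (λ-bound)=1
uses in reading order: z, x, w, y, u
typing: the term checks, with type (((Bool -> Int) -> Int) -> Int) -> Int
ordered: ✗, no contiguous prefix/suffix split fits z, x, w, y, u
linear: ✓, single use per variable (y, u, z, x, w)
affine: ✓, at most one use each (y, u, z, x, w)
relevant: ✓, every one of y, u, z, x, w appears
unrestricted: ✓, typability at (((Bool -> Int) -> Int) -> Int) -> Int is all that's needed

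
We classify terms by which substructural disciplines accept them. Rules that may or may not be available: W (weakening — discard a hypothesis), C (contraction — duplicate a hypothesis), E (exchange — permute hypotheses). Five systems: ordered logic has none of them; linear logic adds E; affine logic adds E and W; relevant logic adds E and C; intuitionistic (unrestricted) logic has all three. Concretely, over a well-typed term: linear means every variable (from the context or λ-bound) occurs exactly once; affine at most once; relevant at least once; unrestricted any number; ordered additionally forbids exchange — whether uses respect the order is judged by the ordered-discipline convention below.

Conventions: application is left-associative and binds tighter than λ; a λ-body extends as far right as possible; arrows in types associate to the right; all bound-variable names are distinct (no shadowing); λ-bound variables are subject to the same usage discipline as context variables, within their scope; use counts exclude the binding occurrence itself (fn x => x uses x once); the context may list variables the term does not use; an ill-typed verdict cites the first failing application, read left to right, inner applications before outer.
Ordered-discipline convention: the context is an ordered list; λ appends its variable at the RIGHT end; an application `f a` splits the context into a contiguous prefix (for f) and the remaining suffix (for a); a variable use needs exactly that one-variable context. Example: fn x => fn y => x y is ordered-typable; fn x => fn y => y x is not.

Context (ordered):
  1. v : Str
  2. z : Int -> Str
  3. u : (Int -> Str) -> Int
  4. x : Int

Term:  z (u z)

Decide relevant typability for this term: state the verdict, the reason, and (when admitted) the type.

no — needs weakening: v, x unused
counts: v: 0, z: 2, u: 1, x: 0
uses in reading order: z, u, z
typing: well-typed — term : Str
per-discipline verdicts: ordered ✗; linear ✗; affine ✗; relevant ✗; unrestricted ✓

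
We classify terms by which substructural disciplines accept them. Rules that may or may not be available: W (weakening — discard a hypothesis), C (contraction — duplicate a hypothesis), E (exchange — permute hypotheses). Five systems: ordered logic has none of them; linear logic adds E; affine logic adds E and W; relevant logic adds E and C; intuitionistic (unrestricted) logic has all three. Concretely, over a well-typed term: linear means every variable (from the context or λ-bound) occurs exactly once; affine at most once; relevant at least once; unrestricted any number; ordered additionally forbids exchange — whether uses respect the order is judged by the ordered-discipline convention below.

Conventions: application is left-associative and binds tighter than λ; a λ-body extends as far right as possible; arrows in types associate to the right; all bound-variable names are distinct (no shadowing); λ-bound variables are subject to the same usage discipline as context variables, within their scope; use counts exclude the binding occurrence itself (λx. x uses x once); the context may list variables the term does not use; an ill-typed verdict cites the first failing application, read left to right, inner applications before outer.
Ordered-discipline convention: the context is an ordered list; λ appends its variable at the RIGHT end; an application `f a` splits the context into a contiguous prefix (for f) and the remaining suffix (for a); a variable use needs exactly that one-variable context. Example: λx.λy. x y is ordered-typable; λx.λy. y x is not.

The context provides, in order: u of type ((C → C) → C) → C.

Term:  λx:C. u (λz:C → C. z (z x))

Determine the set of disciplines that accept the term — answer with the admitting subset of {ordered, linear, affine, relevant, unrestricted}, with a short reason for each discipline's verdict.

accepted by: relevant, unrestricted
use counts: u: 1×, x (λ-bound): 1×, z (λ-bound): 2×
order of uses: u, z, z, x
typing: well-typed — term : C → C
ordered: ✗, uses contraction: z ×2
linear: ✗, uses contraction: z ×2
affine: ✗, uses contraction: z ×2
relevant: ✓, every one of u, x, z appears
unrestricted: ✓, type-checks (C → C) and nothing is barred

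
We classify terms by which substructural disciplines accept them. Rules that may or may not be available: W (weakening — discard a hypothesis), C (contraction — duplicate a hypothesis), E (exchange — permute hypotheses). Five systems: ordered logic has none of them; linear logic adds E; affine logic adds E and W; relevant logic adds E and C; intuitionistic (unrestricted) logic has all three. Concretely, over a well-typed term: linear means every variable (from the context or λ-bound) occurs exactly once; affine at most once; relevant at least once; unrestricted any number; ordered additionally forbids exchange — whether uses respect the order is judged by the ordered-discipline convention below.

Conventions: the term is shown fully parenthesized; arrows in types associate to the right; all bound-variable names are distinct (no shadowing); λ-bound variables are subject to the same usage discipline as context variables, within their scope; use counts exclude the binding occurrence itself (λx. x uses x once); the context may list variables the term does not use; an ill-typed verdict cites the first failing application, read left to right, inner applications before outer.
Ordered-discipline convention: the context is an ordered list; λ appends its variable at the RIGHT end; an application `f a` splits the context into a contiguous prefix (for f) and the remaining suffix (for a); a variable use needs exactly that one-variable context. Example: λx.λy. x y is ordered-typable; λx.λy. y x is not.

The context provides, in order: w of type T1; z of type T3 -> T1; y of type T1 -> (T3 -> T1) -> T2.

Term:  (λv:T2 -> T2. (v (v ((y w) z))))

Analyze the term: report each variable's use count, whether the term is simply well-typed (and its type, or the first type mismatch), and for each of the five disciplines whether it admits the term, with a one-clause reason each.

counts: w: 1×, z: 1×, y: 1×, v (λ-bound): 2×
uses in reading order: v, v, y, w, z
typing: the term checks, with type (T2 -> T2) -> T2
ordered ✗ (repeated use of v ×2)
linear ✗ (repeated use of v ×2)
affine ✗ (repeated use of v ×2)
relevant ✓ (none of w, z, y, v goes unused)
unrestricted ✓ (type-checks ((T2 -> T2) -> T2) and nothing is barred)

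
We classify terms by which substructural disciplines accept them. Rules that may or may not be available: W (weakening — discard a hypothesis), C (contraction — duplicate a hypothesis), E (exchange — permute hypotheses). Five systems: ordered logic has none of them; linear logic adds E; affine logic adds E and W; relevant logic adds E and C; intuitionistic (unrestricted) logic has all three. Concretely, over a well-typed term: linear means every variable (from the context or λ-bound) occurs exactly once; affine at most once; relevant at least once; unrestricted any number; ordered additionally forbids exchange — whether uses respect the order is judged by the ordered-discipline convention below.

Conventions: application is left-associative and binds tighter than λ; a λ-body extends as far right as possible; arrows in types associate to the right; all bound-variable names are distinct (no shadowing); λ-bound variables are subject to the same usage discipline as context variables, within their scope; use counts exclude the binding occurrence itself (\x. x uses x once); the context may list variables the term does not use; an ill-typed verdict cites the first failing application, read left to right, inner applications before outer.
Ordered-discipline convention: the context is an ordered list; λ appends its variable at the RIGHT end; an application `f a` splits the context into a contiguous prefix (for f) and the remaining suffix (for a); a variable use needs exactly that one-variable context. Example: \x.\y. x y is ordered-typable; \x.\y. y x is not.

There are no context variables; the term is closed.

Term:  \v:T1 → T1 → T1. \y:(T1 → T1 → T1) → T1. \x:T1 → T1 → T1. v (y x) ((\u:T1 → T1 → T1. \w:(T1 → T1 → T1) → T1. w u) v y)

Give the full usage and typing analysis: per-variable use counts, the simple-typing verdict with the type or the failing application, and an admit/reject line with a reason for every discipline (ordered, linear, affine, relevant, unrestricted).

usage: v [bound]=2; y [bound]=2; x [bound]=1; u [bound]=1; w [bound]=1
order of uses: v, y, x, w, u, v, y
typing: ✓ — (T1 → T1 → T1) → ((T1 → T1 → T1) → T1) → (T1 → T1 → T1) → T1
ordered: ✗, uses contraction: v ×2, y ×2
linear: ✗, uses contraction: v ×2, y ×2
affine: ✗, uses contraction: v ×2, y ×2
relevant: ✓, none of v, y, x, u, w goes unused
unrestricted: ✓, well-typed at (T1 → T1 → T1) → ((T1 → T1 → T1) → T1) → (T1 → T1 → T1) → T1; no restrictions here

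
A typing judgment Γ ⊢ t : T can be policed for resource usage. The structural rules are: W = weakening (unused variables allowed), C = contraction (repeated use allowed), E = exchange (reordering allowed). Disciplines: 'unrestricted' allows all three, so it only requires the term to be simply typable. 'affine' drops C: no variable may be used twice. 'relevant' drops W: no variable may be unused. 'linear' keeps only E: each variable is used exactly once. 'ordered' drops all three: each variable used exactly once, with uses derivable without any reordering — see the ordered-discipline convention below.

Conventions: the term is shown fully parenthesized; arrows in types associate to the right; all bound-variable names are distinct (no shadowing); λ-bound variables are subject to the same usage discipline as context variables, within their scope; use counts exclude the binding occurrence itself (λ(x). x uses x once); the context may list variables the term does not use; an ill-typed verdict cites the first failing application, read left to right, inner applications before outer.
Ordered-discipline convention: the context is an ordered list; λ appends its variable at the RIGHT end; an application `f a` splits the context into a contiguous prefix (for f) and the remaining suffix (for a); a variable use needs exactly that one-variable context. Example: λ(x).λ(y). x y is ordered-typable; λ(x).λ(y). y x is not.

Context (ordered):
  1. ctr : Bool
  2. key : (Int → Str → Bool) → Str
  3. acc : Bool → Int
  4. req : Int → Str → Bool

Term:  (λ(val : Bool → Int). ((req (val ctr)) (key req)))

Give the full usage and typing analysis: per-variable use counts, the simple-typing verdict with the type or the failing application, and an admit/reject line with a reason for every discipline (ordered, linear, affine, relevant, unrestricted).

variable uses: ctr: 1×, key: 1×, acc: 0×, req: 2×, val (λ-bound): 1×
order of uses: req, val, ctr, key, req
typing: the term checks, with type (Bool → Int) → Bool
ordered: ✗ — repeated use of req ×2; acc never used (weakening)
linear: ✗ — repeated use of req ×2; acc never used (weakening)
affine: ✗ — repeated use of req ×2
relevant: ✗ — acc never used (weakening)
unrestricted: ✓ — simply typable at (Bool → Int) → Bool; W, C, E all held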